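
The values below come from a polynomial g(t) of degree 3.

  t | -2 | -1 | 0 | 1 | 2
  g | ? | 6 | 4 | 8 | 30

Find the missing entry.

The 4 known values determine g uniquely (degree ≤ 3).
Evaluate each Lagrange basis at t = -2:
L_0(-2) = (-2)·(-3)·(-4)/[(-1)·(-2)·(-3)] = 4
L_1(-2) = (-1)·(-3)·(-4)/[(1)·(-1)·(-2)] = -6
L_2(-2) = (-1)·(-2)·(-4)/[(2)·(1)·(-1)] = 4
L_3(-2) = (-1)·(-2)·(-3)/[(3)·(2)·(1)] = -1
Sum: 6·(4) + 4·(-6) + 8·(4) + 30·(-1) = 2

2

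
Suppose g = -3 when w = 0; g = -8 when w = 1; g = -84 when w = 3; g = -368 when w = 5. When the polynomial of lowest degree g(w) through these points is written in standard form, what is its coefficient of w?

-3

Build the Lagrange basis polynomials:
L_0(w) = (w - 1)(w - 3)(w - 5) / [-15] = -(1/15)w^3 + (3/5)w^2 - (23/15)w + 1
L_1(w) = w(w - 3)(w - 5) / [8] = (1/8)w^3 - w^2 + (15/8)w
L_2(w) = w(w - 1)(w - 5) / [-12] = -(1/12)w^3 + (1/2)w^2 - (5/12)w
L_3(w) = w(w - 1)(w - 3) / [40] = (1/40)w^3 - (1/10)w^2 + (3/40)w
g(w) = (-3)·L_0 + (-8)·L_1 + (-84)·L_2 + (-368)·L_3
Only the coefficient of w is needed; take it from each L_i and combine:
(-3)·(-23/15) + (-8)·(15/8) + (-84)·(-5/12) + (-368)·(3/40) = -3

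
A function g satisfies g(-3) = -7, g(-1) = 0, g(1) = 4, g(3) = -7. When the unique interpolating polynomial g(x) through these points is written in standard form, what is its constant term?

25/8

L_0(x) = (x + 1)(x - 1)(x - 3) / [-48] = -(1/48)x^3 + (1/16)x^2 + (1/48)x - 1/16
L_1(x) = (x + 3)(x - 1)(x - 3) / [16] = (1/16)x^3 - (1/16)x^2 - (9/16)x + 9/16
L_2(x) = (x + 3)(x + 1)(x - 3) / [-16] = -(1/16)x^3 - (1/16)x^2 + (9/16)x + 9/16
L_3(x) = (x + 3)(x + 1)(x - 1) / [48] = (1/48)x^3 + (1/16)x^2 - (1/48)x - 1/16
g(x) = (-7)·L_0 + 0·L_1 + 4·L_2 + (-7)·L_3
Only the constant term is needed; take it from each L_i and combine:
(-7)·(-1/16) + 0·(9/16) + 4·(9/16) + (-7)·(-1/16) = 25/8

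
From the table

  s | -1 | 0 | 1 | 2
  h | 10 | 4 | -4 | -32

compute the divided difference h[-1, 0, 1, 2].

-3

h[-1,0] = (4 - 10) / (0 - (-1)) = -6
h[0,1] = (-4 - 4) / (1 - 0) = -8
h[1,2] = (-32 - (-4)) / (2 - 1) = -28
h[-1,0,1] = (-8 - (-6)) / (1 - (-1)) = -1
h[0,1,2] = (-28 - (-8)) / (2 - 0) = -10
h[-1,0,1,2] = (-10 - (-1)) / (2 - (-1)) = -3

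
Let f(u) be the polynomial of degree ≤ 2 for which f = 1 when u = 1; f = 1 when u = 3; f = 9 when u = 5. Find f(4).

L_0(4) = (1)·(-1)/[(-2)·(-4)] = -1/8
L_1(4) = (3)·(-1)/[(2)·(-2)] = 3/4
L_2(4) = (3)·(1)/[(4)·(2)] = 3/8
Sum: 1·(-1/8) + 1·(3/4) + 9·(3/8) = 4

4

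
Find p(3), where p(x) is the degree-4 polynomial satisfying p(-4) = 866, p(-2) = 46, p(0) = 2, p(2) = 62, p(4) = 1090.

341

Evaluate each Lagrange basis at x = 3:
L_0(3) = (5)·(3)·(1)·(-1)/[(-2)·(-4)·(-6)·(-8)] = -5/128
L_1(3) = (7)·(3)·(1)·(-1)/[(2)·(-2)·(-4)·(-6)] = 7/32
L_2(3) = (7)·(5)·(1)·(-1)/[(4)·(2)·(-2)·(-4)] = -35/64
L_3(3) = (7)·(5)·(3)·(-1)/[(6)·(4)·(2)·(-2)] = 35/32
L_4(3) = (7)·(5)·(3)·(1)/[(8)·(6)·(4)·(2)] = 35/128
Sum: 866·(-5/128) + 46·(7/32) + 2·(-35/64) + 62·(35/32) + 1090·(35/128) = 341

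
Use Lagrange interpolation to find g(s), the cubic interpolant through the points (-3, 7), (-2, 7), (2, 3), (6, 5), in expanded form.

g(s) = (31/720)s^3 - (17/240)s^2 - (211/180)s + 317/60

Build the Lagrange basis polynomials:
L_0(s) = (s + 2)(s - 2)(s - 6) / [-45] = -(1/45)s^3 + (2/15)s^2 + (4/45)s - 8/15
L_1(s) = (s + 3)(s - 2)(s - 6) / [32] = (1/32)s^3 - (5/32)s^2 - (3/8)s + 9/8
L_2(s) = (s + 3)(s + 2)(s - 6) / [-80] = -(1/80)s^3 + (1/80)s^2 + (3/10)s + 9/20
L_3(s) = (s + 3)(s + 2)(s - 2) / [288] = (1/288)s^3 + (1/96)s^2 - (1/72)s - 1/24
g(s) = 7·L_0 + 7·L_1 + 3·L_2 + 5·L_3
  7·L_0(s) = -(7/45)s^3 + (14/15)s^2 + (28/45)s - 56/15
  7·L_1(s) = (7/32)s^3 - (35/32)s^2 - (21/8)s + 63/8
  3·L_2(s) = -(3/80)s^3 + (3/80)s^2 + (9/10)s + 27/20
  5·L_3(s) = (5/288)s^3 + (5/96)s^2 - (5/72)s - 5/24
Adding term by term: (31/720)s^3 - (17/240)s^2 - (211/180)s + 317/60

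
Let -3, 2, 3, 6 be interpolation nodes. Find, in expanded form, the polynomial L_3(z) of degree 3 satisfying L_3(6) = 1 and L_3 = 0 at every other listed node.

L_3(z) = (z + 3)(z - 2)(z - 3) / [(9)·(4)·(3)]
       = (z^3 - 2z^2 - 9z + 18) / (108)

L_3(z) = (1/108)z^3 - (1/54)z^2 - (1/12)z + 1/6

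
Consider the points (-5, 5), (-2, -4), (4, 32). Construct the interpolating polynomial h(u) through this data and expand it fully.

Build the Lagrange basis polynomials:
L_0(u) = (u + 2)(u - 4) / [27] = (1/27)u^2 - (2/27)u - 8/27
L_1(u) = (u + 5)(u - 4) / [-18] = -(1/18)u^2 - (1/18)u + 10/9
L_2(u) = (u + 5)(u + 2) / [54] = (1/54)u^2 + (7/54)u + 5/27
h(u) = 5·L_0 + (-4)·L_1 + 32·L_2
  5·L_0(u) = (5/27)u^2 - (10/27)u - 40/27
  (-4)·L_1(u) = (2/9)u^2 + (2/9)u - 40/9
  32·L_2(u) = (16/27)u^2 + (112/27)u + 160/27
Adding term by term: u^2 + 4u

h(u) = u^2 + 4u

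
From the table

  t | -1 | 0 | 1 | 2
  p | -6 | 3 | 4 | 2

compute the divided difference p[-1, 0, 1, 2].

p[-1,0] = (3 - (-6)) / (0 - (-1)) = 9
p[0,1] = (4 - 3) / (1 - 0) = 1
p[1,2] = (2 - 4) / (2 - 1) = -2
p[-1,0,1] = (1 - 9) / (1 - (-1)) = -4
p[0,1,2] = (-2 - 1) / (2 - 0) = -3/2
p[-1,0,1,2] = (-3/2 - (-4)) / (2 - (-1)) = 5/6

5/6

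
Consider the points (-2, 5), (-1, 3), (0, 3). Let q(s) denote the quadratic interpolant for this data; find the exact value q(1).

Evaluate each Lagrange basis at s = 1:
L_0(1) = (2)·(1)/[(-1)·(-2)] = 1
L_1(1) = (3)·(1)/[(1)·(-1)] = -3
L_2(1) = (3)·(2)/[(2)·(1)] = 3
Sum: 5·(1) + 3·(-3) + 3·(3) = 5

5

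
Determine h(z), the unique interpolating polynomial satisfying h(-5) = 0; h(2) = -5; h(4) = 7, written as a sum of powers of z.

L_0(z) = (z - 2)(z - 4) / [63] = (1/63)z^2 - (2/21)z + 8/63
L_1(z) = (z + 5)(z - 4) / [-14] = -(1/14)z^2 - (1/14)z + 10/7
L_2(z) = (z + 5)(z - 2) / [18] = (1/18)z^2 + (1/6)z - 5/9
h(z) = 0·L_0 + (-5)·L_1 + 7·L_2
  0·L_0(z) = 0
  (-5)·L_1(z) = (5/14)z^2 + (5/14)z - 50/7
  7·L_2(z) = (7/18)z^2 + (7/6)z - 35/9
Adding term by term: (47/63)z^2 + (32/21)z - 695/63

h(z) = (47/63)z^2 + (32/21)z - 695/63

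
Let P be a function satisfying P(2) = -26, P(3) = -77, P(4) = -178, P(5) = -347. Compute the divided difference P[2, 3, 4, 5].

P[2,3] = (-77 - (-26)) / (3 - 2) = -51
P[3,4] = (-178 - (-77)) / (4 - 3) = -101
P[4,5] = (-347 - (-178)) / (5 - 4) = -169
P[2,3,4] = (-101 - (-51)) / (4 - 2) = -25
P[3,4,5] = (-169 - (-101)) / (5 - 3) = -34
P[2,3,4,5] = (-34 - (-25)) / (5 - 2) = -3

-3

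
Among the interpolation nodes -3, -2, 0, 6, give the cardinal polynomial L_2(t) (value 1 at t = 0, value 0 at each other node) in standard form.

L_2(t) = (t + 3)(t + 2)(t - 6) / [(3)·(2)·(-6)]
       = (t^3 - t^2 - 24t - 36) / (-36)

L_2(t) = -(1/36)t^3 + (1/36)t^2 + (2/3)t + 1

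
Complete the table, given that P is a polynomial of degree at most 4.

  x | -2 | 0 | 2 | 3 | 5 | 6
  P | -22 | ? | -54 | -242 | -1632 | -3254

The 5 known values determine P uniquely (degree ≤ 4).
L_0(0) = (-2)·(-3)·(-5)·(-6)/[(-4)·(-5)·(-7)·(-8)] = 9/56
L_1(0) = (2)·(-3)·(-5)·(-6)/[(4)·(-1)·(-3)·(-4)] = 15/4
L_2(0) = (2)·(-2)·(-5)·(-6)/[(5)·(1)·(-2)·(-3)] = -4
L_3(0) = (2)·(-2)·(-3)·(-6)/[(7)·(3)·(2)·(-1)] = 12/7
L_4(0) = (2)·(-2)·(-3)·(-5)/[(8)·(4)·(3)·(1)] = -5/8
Sum: (-22)·(9/56) + (-54)·(15/4) + (-242)·(-4) + (-1632)·(12/7) + (-3254)·(-5/8) = -2

-2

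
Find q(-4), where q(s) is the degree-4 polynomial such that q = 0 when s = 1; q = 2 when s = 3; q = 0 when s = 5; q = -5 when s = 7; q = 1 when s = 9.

Using Newton's divided-difference form:
q[1,3] = (2 - 0) / (3 - 1) = 1
q[3,5] = (0 - 2) / (5 - 3) = -1
q[5,7] = (-5 - 0) / (7 - 5) = -5/2
q[7,9] = (1 - (-5)) / (9 - 7) = 3
q[1,3,5] = (-1 - 1) / (5 - 1) = -1/2
q[3,5,7] = (-5/2 - (-1)) / (7 - 3) = -3/8
q[5,7,9] = (3 - (-5/2)) / (9 - 5) = 11/8
q[1,3,5,7] = (-3/8 - (-1/2)) / (7 - 1) = 1/48
q[3,5,7,9] = (11/8 - (-3/8)) / (9 - 3) = 7/24
q[1,3,5,7,9] = (7/24 - 1/48) / (9 - 1) = 13/384
q(-4) = 0 + 1·(-5) + (-1/2)·(-5)·(-7) + (1/48)·(-5)·(-7)·(-9) + (13/384)·(-5)·(-7)·(-9)·(-11) = 11295/128

11295/128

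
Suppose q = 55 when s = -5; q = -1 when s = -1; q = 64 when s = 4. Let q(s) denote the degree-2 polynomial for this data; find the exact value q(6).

132

Evaluate each Lagrange basis at s = 6:
L_0(6) = (7)·(2)/[(-4)·(-9)] = 7/18
L_1(6) = (11)·(2)/[(4)·(-5)] = -11/10
L_2(6) = (11)·(7)/[(9)·(5)] = 77/45
Sum: 55·(7/18) + (-1)·(-11/10) + 64·(77/45) = 132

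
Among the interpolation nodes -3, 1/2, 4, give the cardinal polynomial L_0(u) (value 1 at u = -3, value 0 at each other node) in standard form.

L_0(u) = (u - 1/2)(u - 4) / [(-7/2)·(-7)]
       = (u^2 - (9/2)u + 2) / (49/2)

L_0(u) = (2/49)u^2 - (9/49)u + 4/49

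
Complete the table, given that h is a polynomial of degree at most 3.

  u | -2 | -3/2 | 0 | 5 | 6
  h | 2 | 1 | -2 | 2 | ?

The 4 known values determine h uniquely (degree ≤ 3).
L_0(6) = (15/2)·(6)·(1)/[(-1/2)·(-2)·(-7)] = -45/7
L_1(6) = (8)·(6)·(1)/[(1/2)·(-3/2)·(-13/2)] = 128/13
L_2(6) = (8)·(15/2)·(1)/[(2)·(3/2)·(-5)] = -4
L_3(6) = (8)·(15/2)·(6)/[(7)·(13/2)·(5)] = 144/91
Sum: 2·(-45/7) + 1·(128/13) + (-2)·(-4) + 2·(144/91) = 106/13

106/13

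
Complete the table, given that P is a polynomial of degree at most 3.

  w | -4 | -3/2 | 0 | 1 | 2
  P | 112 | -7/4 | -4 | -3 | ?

The 4 known values determine P uniquely (degree ≤ 3).
Evaluate each Lagrange basis at w = 2:
L_0(2) = (7/2)·(2)·(1)/[(-5/2)·(-4)·(-5)] = -7/50
L_1(2) = (6)·(2)·(1)/[(5/2)·(-3/2)·(-5/2)] = 32/25
L_2(2) = (6)·(7/2)·(1)/[(4)·(3/2)·(-1)] = -7/2
L_3(2) = (6)·(7/2)·(2)/[(5)·(5/2)·(1)] = 84/25
Sum: 112·(-7/50) + (-7/4)·(32/25) + (-4)·(-7/2) + (-3)·(84/25) = -14

-14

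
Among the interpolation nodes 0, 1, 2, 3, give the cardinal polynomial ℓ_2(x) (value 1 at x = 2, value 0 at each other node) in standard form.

ℓ_2(x) = x(x - 1)(x - 3) / [(2)·(1)·(-1)]
       = (x^3 - 4x^2 + 3x) / (-2)

ℓ_2(x) = -(1/2)x^3 + 2x^2 - (3/2)x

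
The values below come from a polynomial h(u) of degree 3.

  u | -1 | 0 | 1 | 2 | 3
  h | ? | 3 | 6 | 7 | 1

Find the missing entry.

3

The 4 known values determine h uniquely (degree ≤ 3).
Evaluate each Lagrange basis at u = -1:
L_0(-1) = (-2)·(-3)·(-4)/[(-1)·(-2)·(-3)] = 4
L_1(-1) = (-1)·(-3)·(-4)/[(1)·(-1)·(-2)] = -6
L_2(-1) = (-1)·(-2)·(-4)/[(2)·(1)·(-1)] = 4
L_3(-1) = (-1)·(-2)·(-3)/[(3)·(2)·(1)] = -1
Sum: 3·(4) + 6·(-6) + 7·(4) + 1·(-1) = 3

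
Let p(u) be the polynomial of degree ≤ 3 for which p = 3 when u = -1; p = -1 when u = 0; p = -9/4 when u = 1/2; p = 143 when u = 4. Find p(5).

Using Newton's divided-difference form:
p[-1,0] = (-1 - 3) / (0 - (-1)) = -4
p[0,1/2] = (-9/4 - (-1)) / (1/2 - 0) = -5/2
p[1/2,4] = (143 - (-9/4)) / (4 - 1/2) = 83/2
p[-1,0,1/2] = (-5/2 - (-4)) / (1/2 - (-1)) = 1
p[0,1/2,4] = (83/2 - (-5/2)) / (4 - 0) = 11
p[-1,0,1/2,4] = (11 - 1) / (4 - (-1)) = 2
p(5) = 3 + (-4)·(6) + 1·(6)·(5) + 2·(6)·(5)·(9/2) = 279

279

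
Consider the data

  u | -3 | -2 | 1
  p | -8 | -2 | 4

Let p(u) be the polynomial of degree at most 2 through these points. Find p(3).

Evaluate each Lagrange basis at u = 3:
L_0(3) = (5)·(2)/[(-1)·(-4)] = 5/2
L_1(3) = (6)·(2)/[(1)·(-3)] = -4
L_2(3) = (6)·(5)/[(4)·(3)] = 5/2
Sum: (-8)·(5/2) + (-2)·(-4) + 4·(5/2) = -2

-2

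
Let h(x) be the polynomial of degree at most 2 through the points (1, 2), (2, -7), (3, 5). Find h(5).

Evaluate each Lagrange basis at x = 5:
L_0(5) = (3)·(2)/[(-1)·(-2)] = 3
L_1(5) = (4)·(2)/[(1)·(-1)] = -8
L_2(5) = (4)·(3)/[(2)·(1)] = 6
Sum: 2·(3) + (-7)·(-8) + 5·(6) = 92

92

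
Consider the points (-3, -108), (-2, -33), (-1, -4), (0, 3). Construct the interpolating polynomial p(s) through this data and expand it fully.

Newton's divided differences:
p[-3,-2] = (-33 - (-108)) / (-2 - (-3)) = 75
p[-2,-1] = (-4 - (-33)) / (-1 - (-2)) = 29
p[-1,0] = (3 - (-4)) / (0 - (-1)) = 7
p[-3,-2,-1] = (29 - 75) / (-1 - (-3)) = -23
p[-2,-1,0] = (7 - 29) / (0 - (-2)) = -11
p[-3,-2,-1,0] = (-11 - (-23)) / (0 - (-3)) = 4
p(s) = -108 + 75·(s + 3) + (-23)·(s + 3)(s + 2) + 4·(s + 3)(s + 2)(s + 1)
Expanding: p(s) = 4s^3 + s^2 + 4s + 3

p(s) = 4s^3 + s^2 + 4s + 3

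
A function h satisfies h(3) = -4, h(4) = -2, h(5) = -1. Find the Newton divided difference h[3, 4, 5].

-1/2

h[3,4] = (-2 - (-4)) / (4 - 3) = 2
h[4,5] = (-1 - (-2)) / (5 - 4) = 1
h[3,4,5] = (1 - 2) / (5 - 3) = -1/2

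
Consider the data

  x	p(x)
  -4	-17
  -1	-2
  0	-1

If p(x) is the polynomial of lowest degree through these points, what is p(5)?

-26

Evaluate each Lagrange basis at x = 5:
L_0(5) = (6)·(5)/[(-3)·(-4)] = 5/2
L_1(5) = (9)·(5)/[(3)·(-1)] = -15
L_2(5) = (9)·(6)/[(4)·(1)] = 27/2
Sum: (-17)·(5/2) + (-2)·(-15) + (-1)·(27/2) = -26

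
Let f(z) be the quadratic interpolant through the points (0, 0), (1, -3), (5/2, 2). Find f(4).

92/5

Evaluate each Lagrange basis at z = 4:
L_0(4) = (3)·(3/2)/[(-1)·(-5/2)] = 9/5
L_1(4) = (4)·(3/2)/[(1)·(-3/2)] = -4
L_2(4) = (4)·(3)/[(5/2)·(3/2)] = 16/5
Sum: 0 + (-3)·(-4) + 2·(16/5) = 92/5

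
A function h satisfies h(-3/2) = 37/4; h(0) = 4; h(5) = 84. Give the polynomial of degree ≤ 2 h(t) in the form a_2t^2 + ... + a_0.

h(t) = 3t^2 + t + 4

L_0(t) = t(t - 5) / [39/4] = (4/39)t^2 - (20/39)t
L_1(t) = (t + 3/2)(t - 5) / [-15/2] = -(2/15)t^2 + (7/15)t + 1
L_2(t) = (t + 3/2)t / [65/2] = (2/65)t^2 + (3/65)t
h(t) = (37/4)·L_0 + 4·L_1 + 84·L_2
  (37/4)·L_0(t) = (37/39)t^2 - (185/39)t
  4·L_1(t) = -(8/15)t^2 + (28/15)t + 4
  84·L_2(t) = (168/65)t^2 + (252/65)t
Adding term by term: 3t^2 + t + 4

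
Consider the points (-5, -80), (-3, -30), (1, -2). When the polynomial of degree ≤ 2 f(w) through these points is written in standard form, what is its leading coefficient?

The leading coefficient equals the top divided difference f[-5,-3,1].
f[-5,-3] = (-30 - (-80)) / (-3 - (-5)) = 25
f[-3,1] = (-2 - (-30)) / (1 - (-3)) = 7
f[-5,-3,1] = (7 - 25) / (1 - (-5)) = -3

-3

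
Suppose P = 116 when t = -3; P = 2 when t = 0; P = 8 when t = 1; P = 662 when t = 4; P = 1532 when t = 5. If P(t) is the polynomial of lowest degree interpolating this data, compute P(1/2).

25/8

Using Newton's divided-difference form:
P[-3,0] = (2 - 116) / (0 - (-3)) = -38
P[0,1] = (8 - 2) / (1 - 0) = 6
P[1,4] = (662 - 8) / (4 - 1) = 218
P[4,5] = (1532 - 662) / (5 - 4) = 870
P[-3,0,1] = (6 - (-38)) / (1 - (-3)) = 11
P[0,1,4] = (218 - 6) / (4 - 0) = 53
P[1,4,5] = (870 - 218) / (5 - 1) = 163
P[-3,0,1,4] = (53 - 11) / (4 - (-3)) = 6
P[0,1,4,5] = (163 - 53) / (5 - 0) = 22
P[-3,0,1,4,5] = (22 - 6) / (5 - (-3)) = 2
P(1/2) = 116 + (-38)·(7/2) + 11·(7/2)·(1/2) + 6·(7/2)·(1/2)·(-1/2) + 2·(7/2)·(1/2)·(-1/2)·(-7/2) = 25/8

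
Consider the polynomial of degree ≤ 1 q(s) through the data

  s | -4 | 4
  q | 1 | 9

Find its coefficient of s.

The leading coefficient equals the top divided difference q[-4,4].
q[-4,4] = (9 - 1) / (4 - (-4)) = 1

1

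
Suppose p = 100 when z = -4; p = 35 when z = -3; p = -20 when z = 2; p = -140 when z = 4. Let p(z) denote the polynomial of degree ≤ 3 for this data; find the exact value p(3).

Evaluate each Lagrange basis at z = 3:
L_0(3) = (6)·(1)·(-1)/[(-1)·(-6)·(-8)] = 1/8
L_1(3) = (7)·(1)·(-1)/[(1)·(-5)·(-7)] = -1/5
L_2(3) = (7)·(6)·(-1)/[(6)·(5)·(-2)] = 7/10
L_3(3) = (7)·(6)·(1)/[(8)·(7)·(2)] = 3/8
Sum: 100·(1/8) + 35·(-1/5) + (-20)·(7/10) + (-140)·(3/8) = -61

-61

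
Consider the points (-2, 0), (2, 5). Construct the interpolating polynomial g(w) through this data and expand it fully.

g(w) = (5/4)w + 5/2

Build the Lagrange basis polynomials:
L_0(w) = (w - 2) / [-4] = -(1/4)w + 1/2
L_1(w) = (w + 2) / [4] = (1/4)w + 1/2
g(w) = 0·L_0 + 5·L_1
  0·L_0(w) = 0
  5·L_1(w) = (5/4)w + 5/2
Adding term by term: (5/4)w + 5/2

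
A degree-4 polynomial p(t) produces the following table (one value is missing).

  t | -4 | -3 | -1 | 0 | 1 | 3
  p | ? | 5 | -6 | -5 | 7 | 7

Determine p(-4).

The 5 known values determine p uniquely (degree ≤ 4).
Evaluate each Lagrange basis at t = -4:
L_0(-4) = (-3)·(-4)·(-5)·(-7)/[(-2)·(-3)·(-4)·(-6)] = 35/12
L_1(-4) = (-1)·(-4)·(-5)·(-7)/[(2)·(-1)·(-2)·(-4)] = -35/4
L_2(-4) = (-1)·(-3)·(-5)·(-7)/[(3)·(1)·(-1)·(-3)] = 35/3
L_3(-4) = (-1)·(-3)·(-4)·(-7)/[(4)·(2)·(1)·(-2)] = -21/4
L_4(-4) = (-1)·(-3)·(-4)·(-5)/[(6)·(4)·(3)·(2)] = 5/12
Sum: 5·(35/12) + (-6)·(-35/4) + (-5)·(35/3) + 7·(-21/4) + 7·(5/12) = -301/12

-301/12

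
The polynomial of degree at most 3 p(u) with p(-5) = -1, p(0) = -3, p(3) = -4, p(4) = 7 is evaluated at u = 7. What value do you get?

Using Newton's divided-difference form:
p[-5,0] = (-3 - (-1)) / (0 - (-5)) = -2/5
p[0,3] = (-4 - (-3)) / (3 - 0) = -1/3
p[3,4] = (7 - (-4)) / (4 - 3) = 11
p[-5,0,3] = (-1/3 - (-2/5)) / (3 - (-5)) = 1/120
p[0,3,4] = (11 - (-1/3)) / (4 - 0) = 17/6
p[-5,0,3,4] = (17/6 - 1/120) / (4 - (-5)) = 113/360
p(7) = -1 + (-2/5)·(12) + (1/120)·(12)·(7) + (113/360)·(12)·(7)·(4) = 3011/30

3011/30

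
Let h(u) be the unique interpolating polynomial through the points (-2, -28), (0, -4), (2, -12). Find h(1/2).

-3

Evaluate each Lagrange basis at u = 1/2:
L_0(1/2) = (1/2)·(-3/2)/[(-2)·(-4)] = -3/32
L_1(1/2) = (5/2)·(-3/2)/[(2)·(-2)] = 15/16
L_2(1/2) = (5/2)·(1/2)/[(4)·(2)] = 5/32
Sum: (-28)·(-3/32) + (-4)·(15/16) + (-12)·(5/32) = -3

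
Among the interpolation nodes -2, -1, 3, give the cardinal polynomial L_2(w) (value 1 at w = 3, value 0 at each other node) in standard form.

L_2(w) = (w + 2)(w + 1) / [(5)·(4)]
       = (w^2 + 3w + 2) / (20)

L_2(w) = (1/20)w^2 + (3/20)w + 1/10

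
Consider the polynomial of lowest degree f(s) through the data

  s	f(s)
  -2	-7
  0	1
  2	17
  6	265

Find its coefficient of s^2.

Build the Lagrange basis polynomials:
L_0(s) = s(s - 2)(s - 6) / [-64] = -(1/64)s^3 + (1/8)s^2 - (3/16)s
L_1(s) = (s + 2)(s - 2)(s - 6) / [24] = (1/24)s^3 - (1/4)s^2 - (1/6)s + 1
L_2(s) = (s + 2)s(s - 6) / [-32] = -(1/32)s^3 + (1/8)s^2 + (3/8)s
L_3(s) = (s + 2)s(s - 2) / [192] = (1/192)s^3 - (1/48)s
f(s) = (-7)·L_0 + 1·L_1 + 17·L_2 + 265·L_3
Only the coefficient of s^2 is needed; take it from each L_i and combine:
(-7)·(1/8) + 1·(-1/4) + 17·(1/8) + 265·(0) = 1

1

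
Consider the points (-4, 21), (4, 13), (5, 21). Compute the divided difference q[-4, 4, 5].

1

q[-4,4] = (13 - 21) / (4 - (-4)) = -1
q[4,5] = (21 - 13) / (5 - 4) = 8
q[-4,4,5] = (8 - (-1)) / (5 - (-4)) = 1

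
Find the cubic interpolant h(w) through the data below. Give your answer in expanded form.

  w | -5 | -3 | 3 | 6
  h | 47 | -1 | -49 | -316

L_0(w) = (w + 3)(w - 3)(w - 6) / [-176] = -(1/176)w^3 + (3/88)w^2 + (9/176)w - 27/88
L_1(w) = (w + 5)(w - 3)(w - 6) / [108] = (1/108)w^3 - (1/27)w^2 - (1/4)w + 5/6
L_2(w) = (w + 5)(w + 3)(w - 6) / [-144] = -(1/144)w^3 - (1/72)w^2 + (11/48)w + 5/8
L_3(w) = (w + 5)(w + 3)(w - 3) / [297] = (1/297)w^3 + (5/297)w^2 - (1/33)w - 5/33
h(w) = 47·L_0 + (-1)·L_1 + (-49)·L_2 + (-316)·L_3
  47·L_0(w) = -(47/176)w^3 + (141/88)w^2 + (423/176)w - 1269/88
  (-1)·L_1(w) = -(1/108)w^3 + (1/27)w^2 + (1/4)w - 5/6
  (-49)·L_2(w) = (49/144)w^3 + (49/72)w^2 - (539/48)w - 245/8
  (-316)·L_3(w) = -(316/297)w^3 - (1580/297)w^2 + (316/33)w + 1580/33
Adding term by term: -w^3 - 3w^2 + w + 2

h(w) = -w^3 - 3w^2 + w + 2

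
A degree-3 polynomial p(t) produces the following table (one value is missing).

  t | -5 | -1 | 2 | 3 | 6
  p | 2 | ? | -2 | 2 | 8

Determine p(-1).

The 4 known values determine p uniquely (degree ≤ 3).
Evaluate each Lagrange basis at t = -1:
L_0(-1) = (-3)·(-4)·(-7)/[(-7)·(-8)·(-11)] = 3/22
L_1(-1) = (4)·(-4)·(-7)/[(7)·(-1)·(-4)] = 4
L_2(-1) = (4)·(-3)·(-7)/[(8)·(1)·(-3)] = -7/2
L_3(-1) = (4)·(-3)·(-4)/[(11)·(4)·(3)] = 4/11
Sum: 2·(3/22) + (-2)·(4) + 2·(-7/2) + 8·(4/11) = -130/11

-130/11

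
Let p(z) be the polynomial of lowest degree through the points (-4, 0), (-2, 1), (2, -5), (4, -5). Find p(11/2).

-209/256

Evaluate each Lagrange basis at z = 11/2:
L_0(11/2) = (15/2)·(7/2)·(3/2)/[(-2)·(-6)·(-8)] = -105/256
L_1(11/2) = (19/2)·(7/2)·(3/2)/[(2)·(-4)·(-6)] = 133/128
L_2(11/2) = (19/2)·(15/2)·(3/2)/[(6)·(4)·(-2)] = -285/128
L_3(11/2) = (19/2)·(15/2)·(7/2)/[(8)·(6)·(2)] = 665/256
Sum: 0 + 1·(133/128) + (-5)·(-285/128) + (-5)·(665/256) = -209/256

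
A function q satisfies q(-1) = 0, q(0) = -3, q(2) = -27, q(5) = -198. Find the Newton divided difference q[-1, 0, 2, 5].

-1

q[-1,0] = (-3 - 0) / (0 - (-1)) = -3
q[0,2] = (-27 - (-3)) / (2 - 0) = -12
q[2,5] = (-198 - (-27)) / (5 - 2) = -57
q[-1,0,2] = (-12 - (-3)) / (2 - (-1)) = -3
q[0,2,5] = (-57 - (-12)) / (5 - 0) = -9
q[-1,0,2,5] = (-9 - (-3)) / (5 - (-1)) = -1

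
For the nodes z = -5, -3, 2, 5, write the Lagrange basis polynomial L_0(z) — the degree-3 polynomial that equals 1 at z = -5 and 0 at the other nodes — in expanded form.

L_0(z) = -(1/140)z^3 + (1/35)z^2 + (11/140)z - 3/14

L_0(z) = (z + 3)(z - 2)(z - 5) / [(-2)·(-7)·(-10)]
       = (z^3 - 4z^2 - 11z + 30) / (-140)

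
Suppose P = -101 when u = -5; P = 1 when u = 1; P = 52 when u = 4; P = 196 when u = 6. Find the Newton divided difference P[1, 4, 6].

P[1,4] = (52 - 1) / (4 - 1) = 17
P[4,6] = (196 - 52) / (6 - 4) = 72
P[1,4,6] = (72 - 17) / (6 - 1) = 11

11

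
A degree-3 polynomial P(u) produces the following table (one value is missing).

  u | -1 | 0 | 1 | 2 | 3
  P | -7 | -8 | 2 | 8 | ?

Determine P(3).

-5

The 4 known values determine P uniquely (degree ≤ 3).
Evaluate each Lagrange basis at u = 3:
L_0(3) = (3)·(2)·(1)/[(-1)·(-2)·(-3)] = -1
L_1(3) = (4)·(2)·(1)/[(1)·(-1)·(-2)] = 4
L_2(3) = (4)·(3)·(1)/[(2)·(1)·(-1)] = -6
L_3(3) = (4)·(3)·(2)/[(3)·(2)·(1)] = 4
Sum: (-7)·(-1) + (-8)·(4) + 2·(-6) + 8·(4) = -5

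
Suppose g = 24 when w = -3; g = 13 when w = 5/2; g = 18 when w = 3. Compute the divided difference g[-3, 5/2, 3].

g[-3,5/2] = (13 - 24) / (5/2 - (-3)) = -2
g[5/2,3] = (18 - 13) / (3 - 5/2) = 10
g[-3,5/2,3] = (10 - (-2)) / (3 - (-3)) = 2

2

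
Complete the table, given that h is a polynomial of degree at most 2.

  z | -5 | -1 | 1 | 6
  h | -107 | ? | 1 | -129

-3

The 3 known values determine h uniquely (degree ≤ 2).
L_0(-1) = (-2)·(-7)/[(-6)·(-11)] = 7/33
L_1(-1) = (4)·(-7)/[(6)·(-5)] = 14/15
L_2(-1) = (4)·(-2)/[(11)·(5)] = -8/55
Sum: (-107)·(7/33) + 1·(14/15) + (-129)·(-8/55) = -3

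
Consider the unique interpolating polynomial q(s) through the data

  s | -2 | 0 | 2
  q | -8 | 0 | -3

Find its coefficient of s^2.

-11/8

L_0(s) = s(s - 2) / [8] = (1/8)s^2 - (1/4)s
L_1(s) = (s + 2)(s - 2) / [-4] = -(1/4)s^2 + 1
L_2(s) = (s + 2)s / [8] = (1/8)s^2 + (1/4)s
q(s) = (-8)·L_0 + 0·L_1 + (-3)·L_2
Only the coefficient of s^2 is needed; take it from each L_i and combine:
(-8)·(1/8) + 0·(-1/4) + (-3)·(1/8) = -11/8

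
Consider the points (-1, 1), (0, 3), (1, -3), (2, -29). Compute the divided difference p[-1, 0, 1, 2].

-2

p[-1,0] = (3 - 1) / (0 - (-1)) = 2
p[0,1] = (-3 - 3) / (1 - 0) = -6
p[1,2] = (-29 - (-3)) / (2 - 1) = -26
p[-1,0,1] = (-6 - 2) / (1 - (-1)) = -4
p[0,1,2] = (-26 - (-6)) / (2 - 0) = -10
p[-1,0,1,2] = (-10 - (-4)) / (2 - (-1)) = -2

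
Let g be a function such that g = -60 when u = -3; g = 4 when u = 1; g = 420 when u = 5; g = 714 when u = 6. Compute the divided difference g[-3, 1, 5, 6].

g[-3,1] = (4 - (-60)) / (1 - (-3)) = 16
g[1,5] = (420 - 4) / (5 - 1) = 104
g[5,6] = (714 - 420) / (6 - 5) = 294
g[-3,1,5] = (104 - 16) / (5 - (-3)) = 11
g[1,5,6] = (294 - 104) / (6 - 1) = 38
g[-3,1,5,6] = (38 - 11) / (6 - (-3)) = 3

3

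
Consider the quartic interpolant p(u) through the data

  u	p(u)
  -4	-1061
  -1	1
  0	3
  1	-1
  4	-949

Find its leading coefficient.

-4

The leading coefficient equals the top divided difference p[-4,-1,0,1,4].
p[-4,-1] = (1 - (-1061)) / (-1 - (-4)) = 354
p[-1,0] = (3 - 1) / (0 - (-1)) = 2
p[0,1] = (-1 - 3) / (1 - 0) = -4
p[1,4] = (-949 - (-1)) / (4 - 1) = -316
p[-4,-1,0] = (2 - 354) / (0 - (-4)) = -88
p[-1,0,1] = (-4 - 2) / (1 - (-1)) = -3
p[0,1,4] = (-316 - (-4)) / (4 - 0) = -78
p[-4,-1,0,1] = (-3 - (-88)) / (1 - (-4)) = 17
p[-1,0,1,4] = (-78 - (-3)) / (4 - (-1)) = -15
p[-4,-1,0,1,4] = (-15 - 17) / (4 - (-4)) = -4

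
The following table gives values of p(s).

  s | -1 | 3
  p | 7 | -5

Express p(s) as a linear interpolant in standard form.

p(s) = -3s + 4

L_0(s) = (s - 3) / [-4] = -(1/4)s + 3/4
L_1(s) = (s + 1) / [4] = (1/4)s + 1/4
p(s) = 7·L_0 + (-5)·L_1
  7·L_0(s) = -(7/4)s + 21/4
  (-5)·L_1(s) = -(5/4)s - 5/4
Adding term by term: -3s + 4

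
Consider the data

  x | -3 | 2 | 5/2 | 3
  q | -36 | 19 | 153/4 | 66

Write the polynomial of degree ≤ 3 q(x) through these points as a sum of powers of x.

q(x) = 2x^3 + 2x^2 - x - 3

Build the Lagrange basis polynomials:
L_0(x) = (x - 2)(x - 5/2)(x - 3) / [-165] = -(1/165)x^3 + (1/22)x^2 - (37/330)x + 1/11
L_1(x) = (x + 3)(x - 5/2)(x - 3) / [5/2] = (2/5)x^3 - x^2 - (18/5)x + 9
L_2(x) = (x + 3)(x - 2)(x - 3) / [-11/8] = -(8/11)x^3 + (16/11)x^2 + (72/11)x - 144/11
L_3(x) = (x + 3)(x - 2)(x - 5/2) / [3] = (1/3)x^3 - (1/2)x^2 - (17/6)x + 5
q(x) = (-36)·L_0 + 19·L_1 + (153/4)·L_2 + 66·L_3
  (-36)·L_0(x) = (12/55)x^3 - (18/11)x^2 + (222/55)x - 36/11
  19·L_1(x) = (38/5)x^3 - 19x^2 - (342/5)x + 171
  (153/4)·L_2(x) = -(306/11)x^3 + (612/11)x^2 + (2754/11)x - 5508/11
  66·L_3(x) = 22x^3 - 33x^2 - 187x + 330
Adding term by term: 2x^3 + 2x^2 - x - 3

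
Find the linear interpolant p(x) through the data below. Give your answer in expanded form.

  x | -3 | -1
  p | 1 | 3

p(x) = x + 4

Build the Lagrange basis polynomials:
L_0(x) = (x + 1) / [-2] = -(1/2)x - 1/2
L_1(x) = (x + 3) / [2] = (1/2)x + 3/2
p(x) = 1·L_0 + 3·L_1
  1·L_0(x) = -(1/2)x - 1/2
  3·L_1(x) = (3/2)x + 9/2
Adding term by term: x + 4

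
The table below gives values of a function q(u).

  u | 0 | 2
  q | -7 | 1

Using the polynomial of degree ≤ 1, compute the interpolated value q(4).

9

Evaluate each Lagrange basis at u = 4:
L_0(4) = (2)/[(-2)] = -1
L_1(4) = (4)/[(2)] = 2
Sum: (-7)·(-1) + 1·(2) = 9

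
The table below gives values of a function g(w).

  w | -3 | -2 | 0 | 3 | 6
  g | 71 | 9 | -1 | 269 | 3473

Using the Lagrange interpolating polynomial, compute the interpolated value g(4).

771

L_0(4) = (6)·(4)·(1)·(-2)/[(-1)·(-3)·(-6)·(-9)] = -8/27
L_1(4) = (7)·(4)·(1)·(-2)/[(1)·(-2)·(-5)·(-8)] = 7/10
L_2(4) = (7)·(6)·(1)·(-2)/[(3)·(2)·(-3)·(-6)] = -7/9
L_3(4) = (7)·(6)·(4)·(-2)/[(6)·(5)·(3)·(-3)] = 56/45
L_4(4) = (7)·(6)·(4)·(1)/[(9)·(8)·(6)·(3)] = 7/54
Sum: 71·(-8/27) + 9·(7/10) + (-1)·(-7/9) + 269·(56/45) + 3473·(7/54) = 771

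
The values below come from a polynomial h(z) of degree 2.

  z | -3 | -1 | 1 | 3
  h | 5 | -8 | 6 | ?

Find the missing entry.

The 3 known values determine h uniquely (degree ≤ 2).
Evaluate each Lagrange basis at z = 3:
L_0(3) = (4)·(2)/[(-2)·(-4)] = 1
L_1(3) = (6)·(2)/[(2)·(-2)] = -3
L_2(3) = (6)·(4)/[(4)·(2)] = 3
Sum: 5·(1) + (-8)·(-3) + 6·(3) = 47

47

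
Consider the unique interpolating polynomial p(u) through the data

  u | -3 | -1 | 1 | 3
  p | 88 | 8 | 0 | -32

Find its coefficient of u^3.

-2

The leading coefficient equals the top divided difference p[-3,-1,1,3].
p[-3,-1] = (8 - 88) / (-1 - (-3)) = -40
p[-1,1] = (0 - 8) / (1 - (-1)) = -4
p[1,3] = (-32 - 0) / (3 - 1) = -16
p[-3,-1,1] = (-4 - (-40)) / (1 - (-3)) = 9
p[-1,1,3] = (-16 - (-4)) / (3 - (-1)) = -3
p[-3,-1,1,3] = (-3 - 9) / (3 - (-3)) = -2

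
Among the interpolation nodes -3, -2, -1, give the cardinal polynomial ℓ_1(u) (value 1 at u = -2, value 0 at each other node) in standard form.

ℓ_1(u) = (u + 3)(u + 1) / [(1)·(-1)]
       = (u^2 + 4u + 3) / (-1)

ℓ_1(u) = -u^2 - 4u - 3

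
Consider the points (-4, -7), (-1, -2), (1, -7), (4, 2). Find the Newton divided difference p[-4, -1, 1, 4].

29/120

p[-4,-1] = (-2 - (-7)) / (-1 - (-4)) = 5/3
p[-1,1] = (-7 - (-2)) / (1 - (-1)) = -5/2
p[1,4] = (2 - (-7)) / (4 - 1) = 3
p[-4,-1,1] = (-5/2 - 5/3) / (1 - (-4)) = -5/6
p[-1,1,4] = (3 - (-5/2)) / (4 - (-1)) = 11/10
p[-4,-1,1,4] = (11/10 - (-5/6)) / (4 - (-4)) = 29/120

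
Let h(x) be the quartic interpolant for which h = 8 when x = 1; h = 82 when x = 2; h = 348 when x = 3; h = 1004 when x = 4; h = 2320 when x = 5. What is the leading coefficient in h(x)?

3

The leading coefficient equals the top divided difference h[1,2,3,4,5].
h[1,2] = (82 - 8) / (2 - 1) = 74
h[2,3] = (348 - 82) / (3 - 2) = 266
h[3,4] = (1004 - 348) / (4 - 3) = 656
h[4,5] = (2320 - 1004) / (5 - 4) = 1316
h[1,2,3] = (266 - 74) / (3 - 1) = 96
h[2,3,4] = (656 - 266) / (4 - 2) = 195
h[3,4,5] = (1316 - 656) / (5 - 3) = 330
h[1,2,3,4] = (195 - 96) / (4 - 1) = 33
h[2,3,4,5] = (330 - 195) / (5 - 2) = 45
h[1,2,3,4,5] = (45 - 33) / (5 - 1) = 3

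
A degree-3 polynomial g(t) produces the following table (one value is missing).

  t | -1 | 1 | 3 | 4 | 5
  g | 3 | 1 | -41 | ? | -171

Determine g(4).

-92

The 4 known values determine g uniquely (degree ≤ 3).
Evaluate each Lagrange basis at t = 4:
L_0(4) = (3)·(1)·(-1)/[(-2)·(-4)·(-6)] = 1/16
L_1(4) = (5)·(1)·(-1)/[(2)·(-2)·(-4)] = -5/16
L_2(4) = (5)·(3)·(-1)/[(4)·(2)·(-2)] = 15/16
L_3(4) = (5)·(3)·(1)/[(6)·(4)·(2)] = 5/16
Sum: 3·(1/16) + 1·(-5/16) + (-41)·(15/16) + (-171)·(5/16) = -92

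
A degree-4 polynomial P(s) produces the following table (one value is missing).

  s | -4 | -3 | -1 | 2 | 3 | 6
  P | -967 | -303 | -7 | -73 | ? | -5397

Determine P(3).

-351

The 5 known values determine P uniquely (degree ≤ 4).
L_0(3) = (6)·(4)·(1)·(-3)/[(-1)·(-3)·(-6)·(-10)] = -2/5
L_1(3) = (7)·(4)·(1)·(-3)/[(1)·(-2)·(-5)·(-9)] = 14/15
L_2(3) = (7)·(6)·(1)·(-3)/[(3)·(2)·(-3)·(-7)] = -1
L_3(3) = (7)·(6)·(4)·(-3)/[(6)·(5)·(3)·(-4)] = 7/5
L_4(3) = (7)·(6)·(4)·(1)/[(10)·(9)·(7)·(4)] = 1/15
Sum: (-967)·(-2/5) + (-303)·(14/15) + (-7)·(-1) + (-73)·(7/5) + (-5397)·(1/15) = -351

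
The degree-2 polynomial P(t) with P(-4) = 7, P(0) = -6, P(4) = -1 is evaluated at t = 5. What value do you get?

Using Newton's divided-difference form:
P[-4,0] = (-6 - 7) / (0 - (-4)) = -13/4
P[0,4] = (-1 - (-6)) / (4 - 0) = 5/4
P[-4,0,4] = (5/4 - (-13/4)) / (4 - (-4)) = 9/16
P(5) = 7 + (-13/4)·(9) + (9/16)·(9)·(5) = 49/16

49/16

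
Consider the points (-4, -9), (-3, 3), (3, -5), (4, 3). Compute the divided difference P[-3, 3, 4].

P[-3,3] = (-5 - 3) / (3 - (-3)) = -4/3
P[3,4] = (3 - (-5)) / (4 - 3) = 8
P[-3,3,4] = (8 - (-4/3)) / (4 - (-3)) = 4/3

4/3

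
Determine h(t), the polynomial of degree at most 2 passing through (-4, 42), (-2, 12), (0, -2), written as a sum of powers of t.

h(t) = 2t^2 - 3t - 2

Build the Lagrange basis polynomials:
L_0(t) = (t + 2)t / [8] = (1/8)t^2 + (1/4)t
L_1(t) = (t + 4)t / [-4] = -(1/4)t^2 - t
L_2(t) = (t + 4)(t + 2) / [8] = (1/8)t^2 + (3/4)t + 1
h(t) = 42·L_0 + 12·L_1 + (-2)·L_2
  42·L_0(t) = (21/4)t^2 + (21/2)t
  12·L_1(t) = -3t^2 - 12t
  (-2)·L_2(t) = -(1/4)t^2 - (3/2)t - 2
Adding term by term: 2t^2 - 3t - 2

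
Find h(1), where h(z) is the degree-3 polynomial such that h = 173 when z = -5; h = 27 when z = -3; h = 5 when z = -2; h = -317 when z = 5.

-1

L_0(1) = (4)·(3)·(-4)/[(-2)·(-3)·(-10)] = 4/5
L_1(1) = (6)·(3)·(-4)/[(2)·(-1)·(-8)] = -9/2
L_2(1) = (6)·(4)·(-4)/[(3)·(1)·(-7)] = 32/7
L_3(1) = (6)·(4)·(3)/[(10)·(8)·(7)] = 9/70
Sum: 173·(4/5) + 27·(-9/2) + 5·(32/7) + (-317)·(9/70) = -1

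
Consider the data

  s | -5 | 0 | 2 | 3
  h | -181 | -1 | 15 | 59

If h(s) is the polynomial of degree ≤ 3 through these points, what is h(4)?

143

Evaluate each Lagrange basis at s = 4:
L_0(4) = (4)·(2)·(1)/[(-5)·(-7)·(-8)] = -1/35
L_1(4) = (9)·(2)·(1)/[(5)·(-2)·(-3)] = 3/5
L_2(4) = (9)·(4)·(1)/[(7)·(2)·(-1)] = -18/7
L_3(4) = (9)·(4)·(2)/[(8)·(3)·(1)] = 3
Sum: (-181)·(-1/35) + (-1)·(3/5) + 15·(-18/7) + 59·(3) = 143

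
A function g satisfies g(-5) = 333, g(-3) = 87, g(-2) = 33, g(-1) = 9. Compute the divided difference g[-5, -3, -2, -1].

-2

g[-5,-3] = (87 - 333) / (-3 - (-5)) = -123
g[-3,-2] = (33 - 87) / (-2 - (-3)) = -54
g[-2,-1] = (9 - 33) / (-1 - (-2)) = -24
g[-5,-3,-2] = (-54 - (-123)) / (-2 - (-5)) = 23
g[-3,-2,-1] = (-24 - (-54)) / (-1 - (-3)) = 15
g[-5,-3,-2,-1] = (15 - 23) / (-1 - (-5)) = -2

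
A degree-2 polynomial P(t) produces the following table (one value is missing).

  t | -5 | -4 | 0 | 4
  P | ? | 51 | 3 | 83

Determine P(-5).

The 3 known values determine P uniquely (degree ≤ 2).
L_0(-5) = (-5)·(-9)/[(-4)·(-8)] = 45/32
L_1(-5) = (-1)·(-9)/[(4)·(-4)] = -9/16
L_2(-5) = (-1)·(-5)/[(8)·(4)] = 5/32
Sum: 51·(45/32) + 3·(-9/16) + 83·(5/32) = 83

83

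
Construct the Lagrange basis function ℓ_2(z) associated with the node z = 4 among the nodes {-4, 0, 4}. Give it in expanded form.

ℓ_2(z) = (z + 4)z / [(8)·(4)]
       = (z^2 + 4z) / (32)

ℓ_2(z) = (1/32)z^2 + (1/8)z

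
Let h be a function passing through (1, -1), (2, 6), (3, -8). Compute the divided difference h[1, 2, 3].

-21/2

h[1,2] = (6 - (-1)) / (2 - 1) = 7
h[2,3] = (-8 - 6) / (3 - 2) = -14
h[1,2,3] = (-14 - 7) / (3 - 1) = -21/2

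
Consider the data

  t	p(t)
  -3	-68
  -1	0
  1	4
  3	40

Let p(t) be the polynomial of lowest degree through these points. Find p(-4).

-156

Evaluate each Lagrange basis at t = -4:
L_0(-4) = (-3)·(-5)·(-7)/[(-2)·(-4)·(-6)] = 35/16
L_1(-4) = (-1)·(-5)·(-7)/[(2)·(-2)·(-4)] = -35/16
L_2(-4) = (-1)·(-3)·(-7)/[(4)·(2)·(-2)] = 21/16
L_3(-4) = (-1)·(-3)·(-5)/[(6)·(4)·(2)] = -5/16
Sum: (-68)·(35/16) + 0 + 4·(21/16) + 40·(-5/16) = -156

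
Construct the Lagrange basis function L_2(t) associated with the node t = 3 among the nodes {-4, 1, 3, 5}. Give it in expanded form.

L_2(t) = (t + 4)(t - 1)(t - 5) / [(7)·(2)·(-2)]
       = (t^3 - 2t^2 - 19t + 20) / (-28)

L_2(t) = -(1/28)t^3 + (1/14)t^2 + (19/28)t - 5/7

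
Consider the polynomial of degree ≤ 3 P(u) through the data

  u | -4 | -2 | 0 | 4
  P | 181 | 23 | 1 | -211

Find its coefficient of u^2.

-1

Build the Lagrange basis polynomials:
L_0(u) = (u + 2)u(u - 4) / [-64] = -(1/64)u^3 + (1/32)u^2 + (1/8)u
L_1(u) = (u + 4)u(u - 4) / [24] = (1/24)u^3 - (2/3)u
L_2(u) = (u + 4)(u + 2)(u - 4) / [-32] = -(1/32)u^3 - (1/16)u^2 + (1/2)u + 1
L_3(u) = (u + 4)(u + 2)u / [192] = (1/192)u^3 + (1/32)u^2 + (1/24)u
P(u) = 181·L_0 + 23·L_1 + 1·L_2 + (-211)·L_3
Only the coefficient of u^2 is needed; take it from each L_i and combine:
181·(1/32) + 23·(0) + 1·(-1/16) + (-211)·(1/32) = -1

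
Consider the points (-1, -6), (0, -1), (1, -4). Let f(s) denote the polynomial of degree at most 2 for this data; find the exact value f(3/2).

L_0(3/2) = (3/2)·(1/2)/[(-1)·(-2)] = 3/8
L_1(3/2) = (5/2)·(1/2)/[(1)·(-1)] = -5/4
L_2(3/2) = (5/2)·(3/2)/[(2)·(1)] = 15/8
Sum: (-6)·(3/8) + (-1)·(-5/4) + (-4)·(15/8) = -17/2

-17/2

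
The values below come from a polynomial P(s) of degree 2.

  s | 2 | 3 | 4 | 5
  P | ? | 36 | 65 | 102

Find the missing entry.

15

The 3 known values determine P uniquely (degree ≤ 2).
L_0(2) = (-2)·(-3)/[(-1)·(-2)] = 3
L_1(2) = (-1)·(-3)/[(1)·(-1)] = -3
L_2(2) = (-1)·(-2)/[(2)·(1)] = 1
Sum: 36·(3) + 65·(-3) + 102·(1) = 15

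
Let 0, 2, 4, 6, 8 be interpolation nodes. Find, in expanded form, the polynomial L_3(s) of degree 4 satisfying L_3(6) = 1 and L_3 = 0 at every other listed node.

L_3(s) = -(1/96)s^4 + (7/48)s^3 - (7/12)s^2 + (2/3)s

L_3(s) = s(s - 2)(s - 4)(s - 8) / [(6)·(4)·(2)·(-2)]
       = (s^4 - 14s^3 + 56s^2 - 64s) / (-96)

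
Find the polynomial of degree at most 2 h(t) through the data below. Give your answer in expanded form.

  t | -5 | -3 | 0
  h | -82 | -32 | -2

h(t) = -3t^2 + t - 2

Newton's divided differences:
h[-5,-3] = (-32 - (-82)) / (-3 - (-5)) = 25
h[-3,0] = (-2 - (-32)) / (0 - (-3)) = 10
h[-5,-3,0] = (10 - 25) / (0 - (-5)) = -3
h(t) = -82 + 25·(t + 5) + (-3)·(t + 5)(t + 3)
Expanding: h(t) = -3t^2 + t - 2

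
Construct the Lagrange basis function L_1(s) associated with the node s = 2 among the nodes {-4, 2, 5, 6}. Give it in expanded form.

L_1(s) = (s + 4)(s - 5)(s - 6) / [(6)·(-3)·(-4)]
       = (s^3 - 7s^2 - 14s + 120) / (72)

L_1(s) = (1/72)s^3 - (7/72)s^2 - (7/36)s + 5/3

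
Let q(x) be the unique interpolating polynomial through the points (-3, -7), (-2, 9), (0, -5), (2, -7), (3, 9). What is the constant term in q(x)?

-5

Build the Lagrange basis polynomials:
L_0(x) = (x + 2)x(x - 2)(x - 3) / [90] = (1/90)x^4 - (1/30)x^3 - (2/45)x^2 + (2/15)x
L_1(x) = (x + 3)x(x - 2)(x - 3) / [-40] = -(1/40)x^4 + (1/20)x^3 + (9/40)x^2 - (9/20)x
L_2(x) = (x + 3)(x + 2)(x - 2)(x - 3) / [36] = (1/36)x^4 - (13/36)x^2 + 1
L_3(x) = (x + 3)(x + 2)x(x - 3) / [-40] = -(1/40)x^4 - (1/20)x^3 + (9/40)x^2 + (9/20)x
L_4(x) = (x + 3)(x + 2)x(x - 2) / [90] = (1/90)x^4 + (1/30)x^3 - (2/45)x^2 - (2/15)x
q(x) = (-7)·L_0 + 9·L_1 + (-5)·L_2 + (-7)·L_3 + 9·L_4
Only the constant term is needed; take it from each L_i and combine:
(-7)·(0) + 9·(0) + (-5)·(1) + (-7)·(0) + 9·(0) = -5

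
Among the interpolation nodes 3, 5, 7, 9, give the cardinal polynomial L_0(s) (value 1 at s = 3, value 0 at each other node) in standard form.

L_0(s) = -(1/48)s^3 + (7/16)s^2 - (143/48)s + 105/16

L_0(s) = (s - 5)(s - 7)(s - 9) / [(-2)·(-4)·(-6)]
       = (s^3 - 21s^2 + 143s - 315) / (-48)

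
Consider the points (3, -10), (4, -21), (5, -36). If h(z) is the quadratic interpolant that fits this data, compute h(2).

-3

L_0(2) = (-2)·(-3)/[(-1)·(-2)] = 3
L_1(2) = (-1)·(-3)/[(1)·(-1)] = -3
L_2(2) = (-1)·(-2)/[(2)·(1)] = 1
Sum: (-10)·(3) + (-21)·(-3) + (-36)·(1) = -3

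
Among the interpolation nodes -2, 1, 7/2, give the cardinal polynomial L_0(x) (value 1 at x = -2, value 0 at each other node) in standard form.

L_0(x) = (x - 1)(x - 7/2) / [(-3)·(-11/2)]
       = (x^2 - (9/2)x + 7/2) / (33/2)

L_0(x) = (2/33)x^2 - (3/11)x + 7/33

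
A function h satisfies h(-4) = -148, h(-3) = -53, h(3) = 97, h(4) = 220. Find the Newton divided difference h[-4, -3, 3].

-10

h[-4,-3] = (-53 - (-148)) / (-3 - (-4)) = 95
h[-3,3] = (97 - (-53)) / (3 - (-3)) = 25
h[-4,-3,3] = (25 - 95) / (3 - (-4)) = -10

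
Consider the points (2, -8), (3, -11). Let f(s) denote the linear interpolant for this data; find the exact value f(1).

-5

L_0(1) = (-2)/[(-1)] = 2
L_1(1) = (-1)/[(1)] = -1
Sum: (-8)·(2) + (-11)·(-1) = -5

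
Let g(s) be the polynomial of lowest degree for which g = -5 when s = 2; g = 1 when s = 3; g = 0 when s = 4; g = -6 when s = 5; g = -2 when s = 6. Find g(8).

Evaluate each Lagrange basis at s = 8:
L_0(8) = (5)·(4)·(3)·(2)/[(-1)·(-2)·(-3)·(-4)] = 5
L_1(8) = (6)·(4)·(3)·(2)/[(1)·(-1)·(-2)·(-3)] = -24
L_2(8) = (6)·(5)·(3)·(2)/[(2)·(1)·(-1)·(-2)] = 45
L_3(8) = (6)·(5)·(4)·(2)/[(3)·(2)·(1)·(-1)] = -40
L_4(8) = (6)·(5)·(4)·(3)/[(4)·(3)·(2)·(1)] = 15
Sum: (-5)·(5) + 1·(-24) + 0 + (-6)·(-40) + (-2)·(15) = 161

161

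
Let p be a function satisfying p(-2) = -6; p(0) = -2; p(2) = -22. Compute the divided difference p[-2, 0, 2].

-3

p[-2,0] = (-2 - (-6)) / (0 - (-2)) = 2
p[0,2] = (-22 - (-2)) / (2 - 0) = -10
p[-2,0,2] = (-10 - 2) / (2 - (-2)) = -3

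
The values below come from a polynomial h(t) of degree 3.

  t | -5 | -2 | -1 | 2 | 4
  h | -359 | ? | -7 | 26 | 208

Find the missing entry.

The 4 known values determine h uniquely (degree ≤ 3).
L_0(-2) = (-1)·(-4)·(-6)/[(-4)·(-7)·(-9)] = 2/21
L_1(-2) = (3)·(-4)·(-6)/[(4)·(-3)·(-5)] = 6/5
L_2(-2) = (3)·(-1)·(-6)/[(7)·(3)·(-2)] = -3/7
L_3(-2) = (3)·(-1)·(-4)/[(9)·(5)·(2)] = 2/15
Sum: (-359)·(2/21) + (-7)·(6/5) + 26·(-3/7) + 208·(2/15) = -26

-26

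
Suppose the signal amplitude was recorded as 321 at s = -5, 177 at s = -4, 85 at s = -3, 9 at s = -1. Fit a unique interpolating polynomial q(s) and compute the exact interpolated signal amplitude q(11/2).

Using Newton's divided-difference form:
q[-5,-4] = (177 - 321) / (-4 - (-5)) = -144
q[-4,-3] = (85 - 177) / (-3 - (-4)) = -92
q[-3,-1] = (9 - 85) / (-1 - (-3)) = -38
q[-5,-4,-3] = (-92 - (-144)) / (-3 - (-5)) = 26
q[-4,-3,-1] = (-38 - (-92)) / (-1 - (-4)) = 18
q[-5,-4,-3,-1] = (18 - 26) / (-1 - (-5)) = -2
q(11/2) = 321 + (-144)·(21/2) + 26·(21/2)·(19/2) + (-2)·(21/2)·(19/2)·(17/2) = -1173/4

-1173/4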